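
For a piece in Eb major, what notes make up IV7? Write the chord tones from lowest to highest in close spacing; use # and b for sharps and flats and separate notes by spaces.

Ab C Eb G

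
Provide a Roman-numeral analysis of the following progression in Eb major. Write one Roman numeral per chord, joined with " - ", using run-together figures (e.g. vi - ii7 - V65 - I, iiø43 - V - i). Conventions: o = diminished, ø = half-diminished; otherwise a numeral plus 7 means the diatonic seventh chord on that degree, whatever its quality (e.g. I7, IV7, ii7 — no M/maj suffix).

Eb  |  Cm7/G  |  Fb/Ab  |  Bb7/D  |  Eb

I - vi43 - bII6 - V65 - I

Eb has root Eb, degree 1 in Eb major, so I.
Cm7/G: minor seventh chord on C = scale degree 6 → vi43.
Fb/Ab is non-diatonic — a major triad on the lowered supertonic (Fb): the Neapolitan sixth, bII6 (third, Ab, in the bass — hence the 6).
Bb7/D: root Bb is the dominant; dominant seventh chord there is V65.
Eb has root Eb, degree 1 in Eb major, so I.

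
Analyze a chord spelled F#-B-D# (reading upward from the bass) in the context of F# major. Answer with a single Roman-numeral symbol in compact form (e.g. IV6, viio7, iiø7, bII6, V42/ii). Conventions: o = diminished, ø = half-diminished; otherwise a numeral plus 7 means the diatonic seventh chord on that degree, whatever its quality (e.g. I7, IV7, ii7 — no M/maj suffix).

The pitches B-D#-F# form a major triad rooted on B.
B is scale degree 4 in F# major, and a major triad on that degree is written IV.
With F# in the bass the chord is in second inversion, so the figured bass is 64.

IV64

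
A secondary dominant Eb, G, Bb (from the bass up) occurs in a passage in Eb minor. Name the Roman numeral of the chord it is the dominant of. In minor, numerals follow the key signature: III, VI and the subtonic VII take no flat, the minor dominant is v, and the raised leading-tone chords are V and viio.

The chord is a major triad on Eb.
A dominant resolves down a perfect fifth: Eb → Ab. In Eb minor, Ab is scale degree 4, i.e. iv.

iv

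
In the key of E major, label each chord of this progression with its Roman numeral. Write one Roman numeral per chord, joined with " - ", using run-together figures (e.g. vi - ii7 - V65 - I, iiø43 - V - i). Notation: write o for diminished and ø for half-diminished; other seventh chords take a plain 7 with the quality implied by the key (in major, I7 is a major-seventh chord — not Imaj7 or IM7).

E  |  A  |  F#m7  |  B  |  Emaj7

E: root E is the tonic; major triad there is I.
A: root A is the subdominant; major triad there is IV.
F#m7: root F# is the supertonic; minor seventh chord there is ii7.
B has root B, degree 5 in E major, so V.
Emaj7: root E is the tonic; major seventh chord there is I7.

I - IV - ii7 - V - I7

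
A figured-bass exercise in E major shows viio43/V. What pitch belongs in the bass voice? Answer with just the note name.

E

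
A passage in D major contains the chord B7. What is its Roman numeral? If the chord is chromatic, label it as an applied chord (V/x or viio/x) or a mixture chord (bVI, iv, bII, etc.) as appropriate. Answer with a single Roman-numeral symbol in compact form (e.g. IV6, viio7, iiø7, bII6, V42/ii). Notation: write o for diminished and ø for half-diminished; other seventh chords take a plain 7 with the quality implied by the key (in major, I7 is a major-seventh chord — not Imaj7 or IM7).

V7/ii

The pitches B-D#-F#-A form a dominant seventh chord rooted on B.
B is not a diatonic chord root with this quality in D major, but it lies a perfect fifth above E (ii), so the chord functions as an applied dominant of ii.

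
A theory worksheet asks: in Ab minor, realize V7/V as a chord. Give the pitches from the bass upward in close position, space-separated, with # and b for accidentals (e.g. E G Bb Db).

Bb D F Ab

V7/V is a secondary dominant — the dominant seventh of V. V in Ab minor is Eb, so the applied chord's root is Bb, a perfect fifth above.
Building a dominant seventh chord on Bb gives Bb-D-F-Ab.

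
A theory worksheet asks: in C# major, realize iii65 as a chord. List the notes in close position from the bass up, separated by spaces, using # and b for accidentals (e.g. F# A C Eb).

The numeral's case and figure indicate a minor seventh chord. In C# major its root, scale degree 3, is E#.
That chord is spelled E#-G#-B#-D#.
With the 65 figure the chord is in first inversion; from the bass G# upward in close position it reads G#-B#-D#-E#.

G# B# D# E#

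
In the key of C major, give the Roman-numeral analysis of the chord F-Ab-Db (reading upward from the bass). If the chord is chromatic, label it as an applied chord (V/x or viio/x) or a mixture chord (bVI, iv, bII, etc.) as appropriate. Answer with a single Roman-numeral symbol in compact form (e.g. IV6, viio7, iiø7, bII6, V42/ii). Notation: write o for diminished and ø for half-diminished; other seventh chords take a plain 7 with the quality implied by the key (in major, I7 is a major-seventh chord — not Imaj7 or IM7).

bII6

The pitches Db-F-Ab form a major triad rooted on Db.
Db is the lowered second degree of C major (diatonic 2 would be D). This is the Neapolitan sixth — a major triad on the lowered second degree, here in its customary first inversion.
With F in the bass the chord is in first inversion, so the figured bass is 6.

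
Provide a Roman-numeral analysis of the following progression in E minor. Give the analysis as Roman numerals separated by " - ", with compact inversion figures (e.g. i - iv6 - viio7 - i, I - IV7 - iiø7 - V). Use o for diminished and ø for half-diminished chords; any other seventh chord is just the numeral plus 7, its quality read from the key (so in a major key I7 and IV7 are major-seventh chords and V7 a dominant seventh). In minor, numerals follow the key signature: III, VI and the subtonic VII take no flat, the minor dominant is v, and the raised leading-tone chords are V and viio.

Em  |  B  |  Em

i - V - i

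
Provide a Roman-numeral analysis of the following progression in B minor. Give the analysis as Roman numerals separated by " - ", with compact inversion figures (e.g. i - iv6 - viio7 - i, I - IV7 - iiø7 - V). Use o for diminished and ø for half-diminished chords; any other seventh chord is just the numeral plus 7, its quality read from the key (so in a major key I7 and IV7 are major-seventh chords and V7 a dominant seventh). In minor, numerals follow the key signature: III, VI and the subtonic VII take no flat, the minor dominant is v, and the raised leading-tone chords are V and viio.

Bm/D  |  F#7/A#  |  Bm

i6 - V65 - i

Bm/D: minor triad on B = scale degree 1 → i6.
F#7/A#: root F# is the dominant; dominant seventh chord there is V65.
Bm has root B, degree 1 in B minor, so i.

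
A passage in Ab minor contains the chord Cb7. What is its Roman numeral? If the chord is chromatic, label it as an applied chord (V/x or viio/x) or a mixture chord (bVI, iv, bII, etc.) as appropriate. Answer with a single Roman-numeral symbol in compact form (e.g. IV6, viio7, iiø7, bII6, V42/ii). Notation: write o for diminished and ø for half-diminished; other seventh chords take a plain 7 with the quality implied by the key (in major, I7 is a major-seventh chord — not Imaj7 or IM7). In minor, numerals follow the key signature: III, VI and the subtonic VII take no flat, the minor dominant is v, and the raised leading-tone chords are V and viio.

V7/VI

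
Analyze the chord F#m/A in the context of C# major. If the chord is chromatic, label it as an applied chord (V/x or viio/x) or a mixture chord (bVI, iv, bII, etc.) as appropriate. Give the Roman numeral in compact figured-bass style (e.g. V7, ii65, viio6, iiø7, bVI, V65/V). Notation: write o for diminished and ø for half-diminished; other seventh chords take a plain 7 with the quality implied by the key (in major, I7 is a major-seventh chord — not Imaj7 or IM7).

Stacked in thirds the chord is F#-A-C#: a minor triad on F#.
F# is the fourth degree of C# major. This is the minor subdominant, borrowed from the parallel minor.
With A in the bass the chord is in first inversion, so the figured bass is 6.

iv6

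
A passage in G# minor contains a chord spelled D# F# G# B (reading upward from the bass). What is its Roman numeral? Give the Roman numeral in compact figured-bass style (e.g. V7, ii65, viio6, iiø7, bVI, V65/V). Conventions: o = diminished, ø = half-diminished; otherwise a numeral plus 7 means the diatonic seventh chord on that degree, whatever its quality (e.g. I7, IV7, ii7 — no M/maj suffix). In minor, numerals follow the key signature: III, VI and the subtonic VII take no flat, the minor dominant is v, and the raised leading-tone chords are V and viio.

i43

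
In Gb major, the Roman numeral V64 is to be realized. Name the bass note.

Ab

V in Gb major has root Db; the chord is Db-F-Ab.
The figure 64 means second inversion — the fifth is in the bass.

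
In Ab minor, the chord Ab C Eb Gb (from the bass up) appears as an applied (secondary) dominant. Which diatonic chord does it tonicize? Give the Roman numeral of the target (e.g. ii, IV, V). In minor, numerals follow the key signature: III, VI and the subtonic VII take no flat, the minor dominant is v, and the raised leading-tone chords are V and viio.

iv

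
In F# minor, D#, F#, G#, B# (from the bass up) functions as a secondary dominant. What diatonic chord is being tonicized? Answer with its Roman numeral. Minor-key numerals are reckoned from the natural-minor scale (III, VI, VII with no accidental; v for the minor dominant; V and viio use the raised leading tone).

V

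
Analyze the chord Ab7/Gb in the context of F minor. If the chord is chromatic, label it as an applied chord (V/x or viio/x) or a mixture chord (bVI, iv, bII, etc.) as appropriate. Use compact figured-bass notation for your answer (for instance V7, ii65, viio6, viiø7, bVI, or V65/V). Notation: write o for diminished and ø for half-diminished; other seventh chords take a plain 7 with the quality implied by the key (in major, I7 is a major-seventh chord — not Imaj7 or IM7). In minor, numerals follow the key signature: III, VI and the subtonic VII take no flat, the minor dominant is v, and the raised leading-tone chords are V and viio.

V42/VI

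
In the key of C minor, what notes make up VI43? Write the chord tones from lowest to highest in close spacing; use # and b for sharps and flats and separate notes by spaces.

Eb G Ab C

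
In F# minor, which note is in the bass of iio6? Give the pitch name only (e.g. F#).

iio in F# minor has root G#; the chord is G#-B-D.
The figure 6 means first inversion — the third is in the bass.

B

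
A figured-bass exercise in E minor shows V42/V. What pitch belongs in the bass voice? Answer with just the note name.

E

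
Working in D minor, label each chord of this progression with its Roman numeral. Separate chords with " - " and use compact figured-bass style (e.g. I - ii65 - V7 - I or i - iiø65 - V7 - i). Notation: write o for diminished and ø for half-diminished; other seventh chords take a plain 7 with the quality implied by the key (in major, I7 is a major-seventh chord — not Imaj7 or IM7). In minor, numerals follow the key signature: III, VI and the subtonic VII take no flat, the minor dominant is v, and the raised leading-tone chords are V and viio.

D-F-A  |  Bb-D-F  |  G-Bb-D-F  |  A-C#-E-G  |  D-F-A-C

i - VI - iv7 - V7 - i7

D-F-A has root D, degree 1 in D minor, so i.
Bb-D-F: major triad on Bb = scale degree 6 → VI.
G-Bb-D-F: root G is the subdominant; minor seventh chord there is iv7.
A-C#-E-G: dominant seventh chord on A = scale degree 5 → V7.
D-F-A-C has root D, degree 1 in D minor, so i7.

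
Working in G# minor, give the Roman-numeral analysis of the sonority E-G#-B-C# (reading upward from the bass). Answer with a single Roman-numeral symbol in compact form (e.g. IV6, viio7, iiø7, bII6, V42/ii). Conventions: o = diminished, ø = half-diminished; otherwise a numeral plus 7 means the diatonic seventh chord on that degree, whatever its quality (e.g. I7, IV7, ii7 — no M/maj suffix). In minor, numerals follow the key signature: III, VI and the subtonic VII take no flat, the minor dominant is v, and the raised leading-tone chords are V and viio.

iv65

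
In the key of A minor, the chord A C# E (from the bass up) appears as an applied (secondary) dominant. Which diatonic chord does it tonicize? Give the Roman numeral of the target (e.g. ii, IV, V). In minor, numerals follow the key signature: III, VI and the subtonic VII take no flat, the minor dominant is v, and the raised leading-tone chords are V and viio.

iv

The chord is a major triad on A.
A dominant resolves down a perfect fifth: A → D. In A minor, D is scale degree 4, i.e. iv.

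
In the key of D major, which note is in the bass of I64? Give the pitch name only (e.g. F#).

A

I in D major has root D; the chord is D-F#-A.
The figure 64 means second inversion — the fifth is in the bass.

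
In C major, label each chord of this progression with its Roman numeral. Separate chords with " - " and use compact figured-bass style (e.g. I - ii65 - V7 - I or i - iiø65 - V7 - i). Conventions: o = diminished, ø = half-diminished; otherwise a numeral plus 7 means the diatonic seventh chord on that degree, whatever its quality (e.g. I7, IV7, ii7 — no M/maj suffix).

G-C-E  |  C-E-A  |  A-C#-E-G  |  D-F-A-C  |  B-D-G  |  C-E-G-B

G-C-E has root C, degree 1 in C major, so I64.
C-E-A: root A is the submediant; minor triad there is vi6.
A-C#-E-G is the secondary dominant of ii (dominant seventh chord on A): V7/ii.
D-F-A-C: root D is the supertonic; minor seventh chord there is ii7.
B-D-G: root G is the dominant; major triad there is V6.
C-E-G-B has root C, degree 1 in C major, so I7.

I64 - vi6 - V7/ii - ii7 - V6 - I7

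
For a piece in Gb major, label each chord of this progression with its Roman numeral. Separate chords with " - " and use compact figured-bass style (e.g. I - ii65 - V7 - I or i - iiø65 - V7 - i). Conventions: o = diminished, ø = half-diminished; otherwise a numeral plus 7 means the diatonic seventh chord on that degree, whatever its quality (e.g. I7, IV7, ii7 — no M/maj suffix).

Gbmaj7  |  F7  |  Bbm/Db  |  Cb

I7 - V7/iii - iii6 - IV

Gbmaj7: major seventh chord on Gb = scale degree 1 → I7.
F7: a dominant seventh chord on F, the applied dominant of iii → V7/iii.
Bbm/Db has root Bb, degree 3 in Gb major, so iii6.
Cb: root Cb is the subdominant; major triad there is IV.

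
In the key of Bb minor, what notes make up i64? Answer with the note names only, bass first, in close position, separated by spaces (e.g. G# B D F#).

F Bb Db

The numeral's case and figure indicate a minor triad. In Bb minor its root, the first degree, is Bb.
That chord is spelled Bb-Db-F.
With the 64 figure the chord is in second inversion; from the bass F upward in close position it reads F-Bb-Db.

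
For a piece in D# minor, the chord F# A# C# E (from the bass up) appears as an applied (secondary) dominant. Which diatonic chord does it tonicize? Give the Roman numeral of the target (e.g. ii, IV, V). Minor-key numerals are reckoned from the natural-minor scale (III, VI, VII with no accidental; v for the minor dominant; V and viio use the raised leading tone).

VI

The chord is a dominant seventh chord on F#.
A dominant resolves down a perfect fifth: F# → B. In D# minor, B is scale degree 6, i.e. VI.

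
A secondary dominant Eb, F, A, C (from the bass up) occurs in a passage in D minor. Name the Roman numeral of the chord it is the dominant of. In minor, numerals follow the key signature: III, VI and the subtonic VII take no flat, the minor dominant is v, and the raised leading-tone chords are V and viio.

The chord is a dominant seventh chord on F.
A dominant resolves down a perfect fifth: F → Bb. In D minor, Bb is scale degree 6, i.e. VI.

VI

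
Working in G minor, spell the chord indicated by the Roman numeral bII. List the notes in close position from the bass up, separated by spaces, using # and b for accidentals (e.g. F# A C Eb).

Scale degree 2 in G minor is A; lowering it a half step gives Ab. bII is the Neapolitan chord — a major triad on the lowered second degree.
So the chord is Ab-C-Eb.

Ab C Eb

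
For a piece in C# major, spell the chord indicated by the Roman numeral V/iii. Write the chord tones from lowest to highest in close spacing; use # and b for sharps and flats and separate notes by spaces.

B# D## F##

The slash means an applied dominant: we want the dominant of iii. In C# major, iii is E# minor, and its dominant is built on B#.
Building a major triad on B# gives B#-D##-F##.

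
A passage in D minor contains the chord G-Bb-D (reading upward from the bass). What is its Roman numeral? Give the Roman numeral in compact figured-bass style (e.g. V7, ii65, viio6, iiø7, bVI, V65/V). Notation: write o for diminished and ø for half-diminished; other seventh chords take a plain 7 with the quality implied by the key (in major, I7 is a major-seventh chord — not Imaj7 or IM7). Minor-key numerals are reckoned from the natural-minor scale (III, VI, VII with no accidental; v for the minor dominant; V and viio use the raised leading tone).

iv

Stacked in thirds the chord is G-Bb-D: a minor triad on G.
In D minor, G is the subdominant; the diatonic minor triad there is iv.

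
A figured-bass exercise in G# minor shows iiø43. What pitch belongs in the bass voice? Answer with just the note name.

iiø in G# minor has root A#; the chord is A#-C#-E-G#.
The figure 43 means second inversion — the fifth is in the bass.

E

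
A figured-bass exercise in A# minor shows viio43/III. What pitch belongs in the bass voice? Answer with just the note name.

F#

The applied chord viio43/III is rooted on B#: B#-D#-F#-A.
The figure 43 means second inversion — the fifth is in the bass.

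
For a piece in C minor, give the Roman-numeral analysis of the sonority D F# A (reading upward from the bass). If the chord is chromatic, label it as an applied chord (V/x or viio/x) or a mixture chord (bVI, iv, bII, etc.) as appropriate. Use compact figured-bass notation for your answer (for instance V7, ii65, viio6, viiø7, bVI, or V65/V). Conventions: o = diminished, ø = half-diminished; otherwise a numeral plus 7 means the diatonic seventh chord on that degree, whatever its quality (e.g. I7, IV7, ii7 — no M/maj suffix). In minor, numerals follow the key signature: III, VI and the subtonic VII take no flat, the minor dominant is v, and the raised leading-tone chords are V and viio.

Stacked in thirds the chord is D-F#-A: a major triad on D.
D is not a diatonic chord root with this quality in C minor, but it lies a perfect fifth above G (V), so the chord functions as an applied dominant of V.

V/V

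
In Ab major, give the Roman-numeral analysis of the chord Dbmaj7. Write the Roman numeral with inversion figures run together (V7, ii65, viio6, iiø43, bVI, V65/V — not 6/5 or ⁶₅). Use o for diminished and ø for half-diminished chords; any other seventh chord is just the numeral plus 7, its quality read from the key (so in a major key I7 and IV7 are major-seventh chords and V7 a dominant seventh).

IV7

The pitches Db-F-Ab-C form a major seventh chord rooted on Db.
In Ab major, Db is the subdominant; the diatonic major seventh chord there is IV7.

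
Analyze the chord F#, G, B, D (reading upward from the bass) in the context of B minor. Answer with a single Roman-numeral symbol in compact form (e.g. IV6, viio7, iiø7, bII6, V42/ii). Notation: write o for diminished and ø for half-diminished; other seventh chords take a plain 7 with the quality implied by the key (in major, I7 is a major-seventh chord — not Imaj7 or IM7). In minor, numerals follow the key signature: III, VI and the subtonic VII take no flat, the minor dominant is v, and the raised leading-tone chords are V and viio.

VI42

Stacked in thirds the chord is G-B-D-F#: a major seventh chord on G.
In B minor, G is the submediant; the diatonic major seventh chord there is VI7.
With F# in the bass the chord is in third inversion, so the figured bass is 42.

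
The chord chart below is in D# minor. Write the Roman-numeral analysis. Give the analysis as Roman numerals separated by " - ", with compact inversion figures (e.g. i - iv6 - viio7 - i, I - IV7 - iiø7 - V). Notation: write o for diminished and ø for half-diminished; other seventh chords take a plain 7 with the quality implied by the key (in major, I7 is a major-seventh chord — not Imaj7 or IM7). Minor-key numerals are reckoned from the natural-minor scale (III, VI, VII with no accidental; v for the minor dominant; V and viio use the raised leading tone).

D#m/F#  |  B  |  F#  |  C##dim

D#m/F#: root D# is the tonic; minor triad there is i6.
B has root B, degree 6 in D# minor, so VI.
F#: root F# is the mediant; major triad there is III.
C##dim: root C## is the leading tone; diminished triad there is viio.

i6 - VI - III - viio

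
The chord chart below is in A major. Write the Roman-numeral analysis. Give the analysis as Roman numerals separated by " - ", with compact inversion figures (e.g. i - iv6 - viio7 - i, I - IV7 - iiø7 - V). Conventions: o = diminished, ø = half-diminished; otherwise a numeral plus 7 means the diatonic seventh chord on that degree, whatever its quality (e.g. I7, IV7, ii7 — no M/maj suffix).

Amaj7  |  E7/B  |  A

I7 - V43 - I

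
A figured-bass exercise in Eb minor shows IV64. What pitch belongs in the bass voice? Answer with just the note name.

IV in Eb minor has root Ab; the chord is Ab-C-Eb.
The figure 64 means second inversion — the fifth is in the bass.

Eb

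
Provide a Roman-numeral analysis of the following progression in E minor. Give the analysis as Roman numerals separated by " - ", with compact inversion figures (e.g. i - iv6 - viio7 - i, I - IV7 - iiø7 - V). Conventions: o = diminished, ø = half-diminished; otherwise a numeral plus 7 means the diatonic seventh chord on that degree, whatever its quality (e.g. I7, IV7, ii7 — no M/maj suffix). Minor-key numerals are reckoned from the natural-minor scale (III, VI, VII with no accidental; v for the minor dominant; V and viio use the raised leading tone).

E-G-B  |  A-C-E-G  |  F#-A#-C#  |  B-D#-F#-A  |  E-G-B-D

i - iv7 - V/V - V7 - i7

E-G-B has root E, degree 1 in E minor, so i.
A-C-E-G: minor seventh chord on A = scale degree 4 → iv7.
F#-A#-C#: chromatic; F# is V of V, so V/V.
B-D#-F#-A: root B is the dominant; dominant seventh chord there is V7.
E-G-B-D has root E, degree 1 in E minor, so i7.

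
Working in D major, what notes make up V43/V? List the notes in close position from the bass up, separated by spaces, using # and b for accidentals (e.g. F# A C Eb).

B D E G#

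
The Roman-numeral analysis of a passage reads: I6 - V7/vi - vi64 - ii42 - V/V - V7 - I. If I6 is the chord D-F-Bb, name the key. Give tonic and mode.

I6 is given as D-F-Bb — a major triad with root Bb.
If Bb is scale degree 1 and the mode makes that degree carry a major triad, the tonic is Bb and the mode is major.

Bb major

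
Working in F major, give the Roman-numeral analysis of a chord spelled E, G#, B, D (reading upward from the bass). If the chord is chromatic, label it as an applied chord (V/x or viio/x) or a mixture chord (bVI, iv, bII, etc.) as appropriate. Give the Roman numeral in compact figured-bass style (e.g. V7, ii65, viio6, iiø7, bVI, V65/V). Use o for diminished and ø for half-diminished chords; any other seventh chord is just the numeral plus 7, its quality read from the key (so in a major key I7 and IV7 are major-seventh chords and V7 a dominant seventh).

Stacked in thirds the chord is E-G#-B-D: a dominant seventh chord on E.
E is not a diatonic chord root with this quality in F major, but it lies a perfect fifth above A (iii), so the chord functions as an applied dominant of iii.

V7/iii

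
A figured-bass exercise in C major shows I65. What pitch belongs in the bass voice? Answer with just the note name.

E

I in C major has root C; the chord is C-E-G-B.
The figure 65 means first inversion — the third is in the bass.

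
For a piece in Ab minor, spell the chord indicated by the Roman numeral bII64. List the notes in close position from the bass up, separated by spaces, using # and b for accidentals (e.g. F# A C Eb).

Scale degree 2 in Ab minor is Bb; lowering it a half step gives Bbb. bII64 is the Neapolitan chord — a major triad on the lowered second degree.
So the chord is Bbb-Db-Fb, a major triad.
With the 64 figure the chord is in second inversion; from the bass Fb upward in close position it reads Fb-Bbb-Db.

Fb Bbb Db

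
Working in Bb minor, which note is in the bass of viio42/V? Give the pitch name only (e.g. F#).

Db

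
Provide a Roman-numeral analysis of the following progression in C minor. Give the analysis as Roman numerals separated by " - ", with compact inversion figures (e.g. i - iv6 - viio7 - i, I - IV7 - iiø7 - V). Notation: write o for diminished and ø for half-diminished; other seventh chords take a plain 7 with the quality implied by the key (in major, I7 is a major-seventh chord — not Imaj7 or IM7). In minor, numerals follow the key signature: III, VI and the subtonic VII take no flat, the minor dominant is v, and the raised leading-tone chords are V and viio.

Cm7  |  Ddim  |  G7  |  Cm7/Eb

Cm7 has root C, degree 1 in C minor, so i7.
Ddim: root D is the supertonic; diminished triad there is iio.
G7 has root G, degree 5 in C minor, so V7.
Cm7/Eb has root C, degree 1 in C minor, so i65.

i7 - iio - V7 - i65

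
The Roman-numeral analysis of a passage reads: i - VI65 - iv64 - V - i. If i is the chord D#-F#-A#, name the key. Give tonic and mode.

i is given as D#-F#-A# — a minor triad with root D#.
If D# is scale degree 1 and the mode makes that degree carry a minor triad, the tonic is D# and the mode is minor.

D# minor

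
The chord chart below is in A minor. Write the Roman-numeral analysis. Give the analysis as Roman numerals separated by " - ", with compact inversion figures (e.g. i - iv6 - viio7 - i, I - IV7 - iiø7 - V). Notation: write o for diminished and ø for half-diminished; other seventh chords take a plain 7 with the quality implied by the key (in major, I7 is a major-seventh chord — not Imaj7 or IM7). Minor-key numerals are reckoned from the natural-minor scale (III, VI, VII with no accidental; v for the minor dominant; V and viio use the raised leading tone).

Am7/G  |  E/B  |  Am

i42 - V64 - i

Am7/G: root A is the tonic; minor seventh chord there is i42.
E/B: root E is the dominant; major triad there is V64.
Am has root A, degree 1 in A minor, so i.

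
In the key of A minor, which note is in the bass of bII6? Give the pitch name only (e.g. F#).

D

bII in A minor has root Bb; the chord is Bb-D-F.
The figure 6 means first inversion — the third is in the bass.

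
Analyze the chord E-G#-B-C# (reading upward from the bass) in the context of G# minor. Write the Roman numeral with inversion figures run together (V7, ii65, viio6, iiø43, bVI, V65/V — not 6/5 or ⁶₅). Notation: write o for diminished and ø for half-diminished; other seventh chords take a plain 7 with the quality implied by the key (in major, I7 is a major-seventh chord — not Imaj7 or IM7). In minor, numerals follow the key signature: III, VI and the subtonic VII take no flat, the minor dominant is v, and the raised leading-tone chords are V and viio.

The pitches C#-E-G#-B form a minor seventh chord rooted on C#.
C# is scale degree 4 in G# minor, and a minor seventh chord on that degree is written iv7.
With E in the bass the chord is in first inversion, so the figured bass is 65.

iv65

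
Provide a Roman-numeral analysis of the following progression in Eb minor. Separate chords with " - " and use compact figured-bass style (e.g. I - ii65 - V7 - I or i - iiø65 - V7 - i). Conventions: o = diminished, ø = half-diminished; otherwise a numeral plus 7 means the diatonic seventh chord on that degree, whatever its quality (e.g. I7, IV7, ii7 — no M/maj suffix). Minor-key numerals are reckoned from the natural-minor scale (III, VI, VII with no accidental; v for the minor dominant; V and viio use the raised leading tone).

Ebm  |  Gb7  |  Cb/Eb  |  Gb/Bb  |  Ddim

Ebm has root Eb, degree 1 in Eb minor, so i.
Gb7: chromatic; Gb is V of VI, so V7/VI.
Cb/Eb has root Cb, degree 6 in Eb minor, so VI6.
Gb/Bb: major triad on Gb = scale degree 3 → III6.
Ddim has root D, degree 7 in Eb minor, so viio.

i - V7/VI - VI6 - III6 - viio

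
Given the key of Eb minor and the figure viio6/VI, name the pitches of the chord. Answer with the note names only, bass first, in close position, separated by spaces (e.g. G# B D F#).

Db Fb Bb

The slash marks an applied leading-tone chord: viio of VI. In Eb minor, VI is Cb, so the leading tone to it is Bb, a half step below.
Building a diminished triad on Bb gives Bb-Db-Fb.
The figured bass 6 indicates first inversion, placing the third (Db) in the bass: Db-Fb-Bb.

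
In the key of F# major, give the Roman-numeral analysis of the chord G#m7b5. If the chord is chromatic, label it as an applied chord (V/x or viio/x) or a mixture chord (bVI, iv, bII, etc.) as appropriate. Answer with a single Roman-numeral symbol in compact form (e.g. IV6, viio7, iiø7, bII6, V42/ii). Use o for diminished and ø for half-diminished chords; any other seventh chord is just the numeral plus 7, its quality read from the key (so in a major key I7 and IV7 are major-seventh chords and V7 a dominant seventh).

Stacked in thirds the chord is G#-B-D-F#: a half-diminished seventh chord on G#.
G# is the second degree of F# major. This is the half-diminished supertonic seventh, borrowed from the parallel minor.

iiø7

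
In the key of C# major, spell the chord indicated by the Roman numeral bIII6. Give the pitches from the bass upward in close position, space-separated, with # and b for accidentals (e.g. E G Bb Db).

G# B E

Scale degree 3 in C# major is E#; lowering it a half step gives E. bIII6 is a major triad on the lowered third degree, borrowed from the parallel minor.
So the chord is E-G#-B, a major triad.
The figured bass 6 indicates first inversion, placing the third (G#) in the bass: G#-B-E.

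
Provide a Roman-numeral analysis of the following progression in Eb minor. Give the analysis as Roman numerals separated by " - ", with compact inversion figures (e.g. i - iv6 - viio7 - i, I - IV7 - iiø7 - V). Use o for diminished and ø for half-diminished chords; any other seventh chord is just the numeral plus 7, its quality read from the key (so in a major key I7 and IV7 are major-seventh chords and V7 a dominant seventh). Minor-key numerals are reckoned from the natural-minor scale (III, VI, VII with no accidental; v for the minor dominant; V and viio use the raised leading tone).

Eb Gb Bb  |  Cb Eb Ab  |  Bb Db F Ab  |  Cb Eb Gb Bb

i - iv6 - v7 - VI7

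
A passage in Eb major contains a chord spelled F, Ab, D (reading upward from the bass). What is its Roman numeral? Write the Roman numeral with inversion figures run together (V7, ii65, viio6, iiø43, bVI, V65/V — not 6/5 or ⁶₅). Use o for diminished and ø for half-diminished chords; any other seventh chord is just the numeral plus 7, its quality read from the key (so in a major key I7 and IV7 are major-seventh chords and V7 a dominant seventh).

Stacked in thirds the chord is D-F-Ab: a diminished triad on D.
D is scale degree 7 in Eb major, and a diminished triad on that degree is written viio.
With F in the bass the chord is in first inversion, so the figured bass is 6.

viio6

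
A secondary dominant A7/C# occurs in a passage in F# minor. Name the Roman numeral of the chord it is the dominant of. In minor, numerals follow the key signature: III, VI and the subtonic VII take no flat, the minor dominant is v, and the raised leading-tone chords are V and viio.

The chord is a dominant seventh chord on A.
A dominant resolves down a perfect fifth: A → D. In F# minor, D is scale degree 6, i.e. VI.

VI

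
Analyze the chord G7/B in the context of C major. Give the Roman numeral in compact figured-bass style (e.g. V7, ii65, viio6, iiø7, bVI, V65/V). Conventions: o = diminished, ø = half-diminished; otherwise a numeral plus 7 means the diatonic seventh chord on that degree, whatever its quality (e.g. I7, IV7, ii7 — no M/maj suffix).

V65

The pitches G-B-D-F form a dominant seventh chord rooted on G.
In C major, G is the dominant; the diatonic dominant seventh chord there is V7.
With B in the bass the chord is in first inversion, so the figured bass is 65.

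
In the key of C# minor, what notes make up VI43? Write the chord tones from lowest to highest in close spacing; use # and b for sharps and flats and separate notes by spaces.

E G# A C#

The numeral's case and figure indicate a major seventh chord. In C# minor its root, the sixth degree, is A.
That chord is spelled A-C#-E-G#.
The figured bass 43 indicates second inversion, placing the fifth (E) in the bass: E-G#-A-C#.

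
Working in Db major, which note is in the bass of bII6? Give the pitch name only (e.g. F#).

Gb

bII in Db major has root Ebb; the chord is Ebb-Gb-Bbb.
The figure 6 means first inversion — the third is in the bass.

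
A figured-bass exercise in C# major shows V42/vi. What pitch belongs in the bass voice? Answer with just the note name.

The applied chord V42/vi is rooted on E#: E#-G##-B#-D#.
The figure 42 means third inversion — the seventh is in the bass.

D#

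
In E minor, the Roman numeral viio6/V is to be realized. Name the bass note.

The applied chord viio6/V is rooted on A#: A#-C#-E.
The figure 6 means first inversion — the third is in the bass.

C#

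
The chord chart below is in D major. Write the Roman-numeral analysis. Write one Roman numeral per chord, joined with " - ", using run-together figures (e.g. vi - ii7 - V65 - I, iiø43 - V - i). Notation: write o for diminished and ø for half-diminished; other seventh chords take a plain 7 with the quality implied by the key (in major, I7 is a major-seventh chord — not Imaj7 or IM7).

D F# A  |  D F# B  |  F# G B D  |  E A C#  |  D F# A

D-F#-A: root D is the tonic; major triad there is I.
D-F#-B: root B is the submediant; minor triad there is vi6.
F#-G-B-D: major seventh chord on G = scale degree 4 → IV42.
E-A-C#: major triad on A = scale degree 5 → V64.
D-F#-A: major triad on D = scale degree 1 → I.

I - vi6 - IV42 - V64 - I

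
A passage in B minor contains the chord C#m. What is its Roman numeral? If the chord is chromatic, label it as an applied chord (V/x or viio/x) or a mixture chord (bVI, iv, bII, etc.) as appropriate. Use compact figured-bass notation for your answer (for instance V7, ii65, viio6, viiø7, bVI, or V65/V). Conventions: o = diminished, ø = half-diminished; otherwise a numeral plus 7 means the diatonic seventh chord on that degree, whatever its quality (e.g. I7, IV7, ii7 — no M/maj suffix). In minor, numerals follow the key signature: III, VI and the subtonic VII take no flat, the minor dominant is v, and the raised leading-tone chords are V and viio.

The pitches C#-E-G# form a minor triad rooted on C#.
C# is the second degree of B minor. This is the minor supertonic, borrowed from the parallel major (the Dorian ii).

ii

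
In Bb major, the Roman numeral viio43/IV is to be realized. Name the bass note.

The applied chord viio43/IV is rooted on D: D-F-Ab-Cb.
The figure 43 means second inversion — the fifth is in the bass.

Ab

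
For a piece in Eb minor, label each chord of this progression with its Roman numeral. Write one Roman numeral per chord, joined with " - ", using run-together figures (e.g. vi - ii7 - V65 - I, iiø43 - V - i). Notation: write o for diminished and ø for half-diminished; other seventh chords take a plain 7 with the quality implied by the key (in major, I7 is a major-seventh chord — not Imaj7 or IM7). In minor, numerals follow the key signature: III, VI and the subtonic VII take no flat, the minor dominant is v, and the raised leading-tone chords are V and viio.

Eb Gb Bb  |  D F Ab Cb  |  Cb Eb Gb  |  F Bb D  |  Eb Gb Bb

Eb-Gb-Bb: minor triad on Eb = scale degree 1 → i.
D-F-Ab-Cb: fully diminished seventh chord on D = scale degree 7 → viio7.
Cb-Eb-Gb: major triad on Cb = scale degree 6 → VI.
F-Bb-D: root Bb is the dominant; major triad there is V64.
Eb-Gb-Bb has root Eb, degree 1 in Eb minor, so i.

i - viio7 - VI - V64 - i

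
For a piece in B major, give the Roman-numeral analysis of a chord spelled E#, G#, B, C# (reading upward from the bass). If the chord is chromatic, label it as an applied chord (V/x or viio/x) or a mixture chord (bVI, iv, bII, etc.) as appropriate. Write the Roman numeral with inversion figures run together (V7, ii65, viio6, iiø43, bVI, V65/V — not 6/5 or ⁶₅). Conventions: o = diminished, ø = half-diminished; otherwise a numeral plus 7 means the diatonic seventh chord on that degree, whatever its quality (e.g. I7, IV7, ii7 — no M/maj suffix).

Stacked in thirds the chord is C#-E#-G#-B: a dominant seventh chord on C#.
C# is not a diatonic chord root with this quality in B major, but it lies a perfect fifth above F# (V), so the chord functions as an applied dominant of V.
With E# in the bass the chord is in first inversion, so the figured bass is 65.

V65/V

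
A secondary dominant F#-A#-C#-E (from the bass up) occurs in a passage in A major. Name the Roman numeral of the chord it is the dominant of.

The chord is a dominant seventh chord on F#.
A dominant resolves down a perfect fifth: F# → B. In A major, B is scale degree 2, i.e. ii.

ii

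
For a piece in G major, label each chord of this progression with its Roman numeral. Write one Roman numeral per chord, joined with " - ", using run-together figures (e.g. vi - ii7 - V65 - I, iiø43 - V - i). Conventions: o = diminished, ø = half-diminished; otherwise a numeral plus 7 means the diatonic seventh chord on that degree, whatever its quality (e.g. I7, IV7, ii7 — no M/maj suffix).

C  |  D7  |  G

IV - V7 - I

C: major triad on C = scale degree 4 → IV.
D7 has root D, degree 5 in G major, so V7.
G: major triad on G = scale degree 1 → I.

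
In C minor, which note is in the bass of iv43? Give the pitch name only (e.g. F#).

C

iv in C minor has root F; the chord is F-Ab-C-Eb.
The figure 43 means second inversion — the fifth is in the bass.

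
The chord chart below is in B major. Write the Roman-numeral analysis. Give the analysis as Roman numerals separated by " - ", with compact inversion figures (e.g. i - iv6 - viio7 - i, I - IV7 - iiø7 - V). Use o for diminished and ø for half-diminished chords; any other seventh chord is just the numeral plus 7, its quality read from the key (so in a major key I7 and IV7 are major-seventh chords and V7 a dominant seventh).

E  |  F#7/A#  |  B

IV - V65 - I

E has root E, degree 4 in B major, so IV.
F#7/A#: root F# is the dominant; dominant seventh chord there is V65.
B: root B is the tonic; major triad there is I.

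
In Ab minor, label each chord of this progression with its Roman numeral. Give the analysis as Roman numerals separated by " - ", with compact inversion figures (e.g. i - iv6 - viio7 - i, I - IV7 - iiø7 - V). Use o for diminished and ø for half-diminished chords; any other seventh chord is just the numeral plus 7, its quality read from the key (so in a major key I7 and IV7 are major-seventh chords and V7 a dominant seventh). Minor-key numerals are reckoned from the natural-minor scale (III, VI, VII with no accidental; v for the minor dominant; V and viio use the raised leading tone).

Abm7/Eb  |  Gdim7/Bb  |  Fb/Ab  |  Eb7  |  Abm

i43 - viio65 - VI6 - V7 - i

Abm7/Eb: minor seventh chord on Ab = scale degree 1 → i43.
Gdim7/Bb has root G, degree 7 in Ab minor, so viio65.
Fb/Ab: major triad on Fb = scale degree 6 → VI6.
Eb7: root Eb is the dominant; dominant seventh chord there is V7.
Abm has root Ab, degree 1 in Ab minor, so i.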